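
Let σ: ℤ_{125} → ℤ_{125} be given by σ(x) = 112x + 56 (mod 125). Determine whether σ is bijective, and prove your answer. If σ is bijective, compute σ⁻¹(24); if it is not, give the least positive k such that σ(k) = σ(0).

89

Recall: injectivity means: for all a, b in the domain, σ(a) = σ(b) implies a = b.
If σ(a) = σ(b), then 112a ≡ 112b (mod 125). Because gcd(112, 125) = 1, we may cancel 112 to get a ≡ b (mod 125).
We now compute 112⁻¹ mod 125 explicitly. Euclid's algorithm: 125 = 1·112 + 13, 112 = 8·13 + 8, 13 = 1·8 + 5, 8 = 1·5 + 3, 5 = 1·3 + 2, 3 = 1·2 + 1; back-substituting gives 1 = 48·112 − 43·125, so 112⁻¹ ≡ 48 (mod 125).
For any y ∈ ℤ_{125}, x = 48(y − 56) mod 125 satisfies σ(x) = 112·48(y − 56) + 56 ≡ y (since 112·48 ≡ 1 mod 125). So every y has a preimage.
Hence σ is bijective.
Since σ is bijective, we find σ⁻¹(24): we need 112x ≡ 24 − 56 ≡ 93 (mod 125). Using 112⁻¹ = 48: x ≡ 48·93 = 4464 = 35·125 + 89, so x = 89.
Check: σ(89) = 112·89 + 56 = 10024 = 80·125 + 24 ≡ 24 (mod 125).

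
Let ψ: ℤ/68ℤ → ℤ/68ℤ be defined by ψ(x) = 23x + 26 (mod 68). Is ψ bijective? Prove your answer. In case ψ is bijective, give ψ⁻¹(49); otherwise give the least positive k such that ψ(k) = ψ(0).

Recall: ψ is injective if ψ(s) = ψ(t) implies s = t.
Suppose ψ(s) = ψ(t) in ℤ/68ℤ. Then 23s + 26 ≡ 23t + 26 (mod 68), thus 23(s − t) ≡ 0 (mod 68).
Since gcd(23, 68) = 1, 23 is invertible modulo 68, thus s − t ≡ 0 (mod 68), i.e. s = t.
We now compute 23⁻¹ mod 68 explicitly. Euclid's algorithm: 68 = 2·23 + 22, 23 = 1·22 + 1; back-substituting gives 1 = 3·23 − 1·68, so 23⁻¹ ≡ 3 (mod 68).
Then y ↦ 3(y − 26) is a two-sided inverse to ψ, so every y ∈ ℤ/68ℤ has a preimage.
So ψ is bijective.
Since ψ is bijective, we find ψ⁻¹(49): we need 23x ≡ 49 − 26 ≡ 23 (mod 68). Using 23⁻¹ = 3: x ≡ 3·23 = 69 = 1·68 + 1, so x = 1.
Check: ψ(1) = 23·1 + 26 = 49 ≡ 49 (mod 68).

1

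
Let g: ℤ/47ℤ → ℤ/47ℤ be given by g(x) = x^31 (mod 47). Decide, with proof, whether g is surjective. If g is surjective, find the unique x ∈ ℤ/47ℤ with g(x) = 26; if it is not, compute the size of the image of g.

Since 47 is prime, the nonzero elements of ℤ/47ℤ form a cyclic group of order 46.
As gcd(31, 46) = 1, raising to the 31st power is a bijection on this group: if x_1^31 ≡ x_2^31 then (x_1x_2^{−1})^31 = 1, and the only element of order dividing gcd(31, 46) = 1 is 1, so x_1 = x_2.
With g(0) = 0 this makes g injective on all of ℤ/47ℤ, hence bijective (finite equal-size domain and codomain). In particular g is surjective.
Since g is surjective, we find the preimage of 26. The inverse of x ↦ x^31 on (ℤ/47ℤ)^× is x ↦ x^3, because 31·3 = 93 = 2·46 + 1 ≡ 1 (mod 46) and x^{46} = 1 for x ≠ 0 (Fermat). So g⁻¹(26) = 26^3 mod 47.
Repeated squaring mod 47: 26^1 ≡ 26, 26^2 ≡ 26² = 676 ≡ 18. Since 3 = 2 + 1, 26^3 ≡ 18·26: 18·26 = 468 ≡ 45. So 26^3 ≡ 45 (mod 47).
Hence g⁻¹(26) = 45.

45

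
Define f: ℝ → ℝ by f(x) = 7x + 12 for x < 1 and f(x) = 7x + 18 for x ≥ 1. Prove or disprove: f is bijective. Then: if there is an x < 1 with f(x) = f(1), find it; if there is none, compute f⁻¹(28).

10/7

Both pieces are strictly increasing (slopes 7 and 7), so each is injective on its own interval.
The left piece maps (−∞, 1) onto (−∞, 19); the right piece maps [1, ∞) onto [25, ∞).
The images leave a gap (19 has no preimage), so f is not surjective, hence not bijective.
Because the two images are disjoint, no x < 1 has f(x) = f(1), so we compute f⁻¹(28): 28 lies in [25, ∞), so solve 7x + 18 = 28: x = (28 − 18)/7 = 10/7.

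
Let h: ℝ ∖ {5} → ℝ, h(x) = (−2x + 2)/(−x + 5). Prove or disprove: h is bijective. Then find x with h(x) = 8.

19/3

If h(x) = 2, cross-multiplying gives −1(−2x + 2) = −2(−x + 5), which simplifies to −2 = −10 — false.  So 2 has no preimage and h is not surjective.
Therefore h is not bijective.
Solving h(x) = 8: cross-multiplying gives −2x + 2 = 8(−x + 5), which rearranges to 6x = 38, so x = 19/3.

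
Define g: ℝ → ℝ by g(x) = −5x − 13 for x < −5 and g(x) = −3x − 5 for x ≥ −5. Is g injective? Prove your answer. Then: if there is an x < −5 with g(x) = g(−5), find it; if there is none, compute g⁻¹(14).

-27/5

Both pieces are strictly decreasing (slopes −5 and −3), so each is injective on its own interval.
The left piece maps (−∞, −5) onto (12, ∞); the right piece maps [−5, ∞) onto (−∞, 10].
These images are disjoint, so no value is attained by both pieces. So g is injective.
Because the two images are disjoint, no x < −5 has g(x) = g(−5), so we compute g⁻¹(14): 14 lies in (12, ∞), so solve −5x − 13 = 14: x = (14 + 13)/(−5) = −27/5.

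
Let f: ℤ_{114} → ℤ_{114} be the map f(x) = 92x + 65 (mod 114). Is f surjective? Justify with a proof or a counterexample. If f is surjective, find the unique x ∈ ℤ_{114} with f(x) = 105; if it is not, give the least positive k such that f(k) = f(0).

57

Since gcd(92, 114) = 2, we have 92x ≡ 0 (mod 2) for all x, so f(x) ≡ 1 (mod 2).
But 0 ≢ 1 (mod 2), so 0 ∈ ℤ_{114} has no preimage. Therefore f is not surjective.
Since f is not surjective, we find the least positive k with f(k) = f(0): this means 92k ≡ 0 (mod 114), i.e. 114 ∣ 92k. Since gcd(92, 114) = 2, dividing through by 2 this holds exactly when 57 ∣ 46k, and as gcd(46, 57) = 1, exactly when 57 ∣ k.
The smallest positive such k is 57.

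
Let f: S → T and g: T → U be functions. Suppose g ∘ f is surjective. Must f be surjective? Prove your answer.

No. Take S = {0, 1}, T = {0, 1, 2, 3, 4}, U = {0}, f(a) = 0 for every a ∈ S, and g(b) = 0 for every b ∈ T.
Then g ∘ f is surjective onto {0}, but 4 ∈ T has no preimage under f, so f is not surjective.

not surjective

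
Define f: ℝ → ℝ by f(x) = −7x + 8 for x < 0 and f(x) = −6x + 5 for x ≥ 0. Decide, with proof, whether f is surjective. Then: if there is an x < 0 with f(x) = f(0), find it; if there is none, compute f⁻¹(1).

2/3

Both pieces are strictly decreasing (slopes −7 and −6), so each is injective on its own interval.
The left piece maps (−∞, 0) onto (8, ∞); the right piece maps [0, ∞) onto (−∞, 5].
The union (8, ∞) ∪ (−∞, 5] omits the interval between 8 and 5; in particular 8 has no preimage. So f is not surjective.
Because the two images are disjoint, no x < 0 has f(x) = f(0), so we compute f⁻¹(1): 1 lies in (−∞, 5], so solve −6x + 5 = 1: x = (1 − 5)/(−6) = 2/3.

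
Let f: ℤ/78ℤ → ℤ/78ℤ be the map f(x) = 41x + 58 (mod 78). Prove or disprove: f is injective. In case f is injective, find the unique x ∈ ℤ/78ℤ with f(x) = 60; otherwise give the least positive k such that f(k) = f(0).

40

Recall: f is injective when f(u) = f(v) forces u = v.
Suppose f(u) = f(v) in ℤ/78ℤ. Then 41u + 58 ≡ 41v + 58 (mod 78), therefore 41(u − v) ≡ 0 (mod 78).
Since gcd(41, 78) = 1, 41 is invertible modulo 78, thus u − v ≡ 0 (mod 78), i.e. u = v.
Therefore f is injective.
We now compute 41⁻¹ mod 78 explicitly. Euclid's algorithm: 78 = 1·41 + 37, 41 = 1·37 + 4, 37 = 9·4 + 1; back-substituting gives 1 = 59·41 − 31·78, so 41⁻¹ ≡ 59 (mod 78).
Since f is injective, we compute f⁻¹(60): solve 41x + 58 ≡ 60 (mod 78), i.e. 41x ≡ 2 (mod 78).
Multiplying by 41⁻¹ = 59 gives x ≡ 59·2 = 118 = 1·78 + 40 ≡ 40 (mod 78).
Check: f(40) = 41·40 + 58 = 1698 = 21·78 + 60 ≡ 60 (mod 78).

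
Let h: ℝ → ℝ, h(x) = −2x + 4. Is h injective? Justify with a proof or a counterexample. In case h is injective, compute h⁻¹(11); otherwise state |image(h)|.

-7/2

Suppose h(a) = h(b). Then −2a + 4 = −2b + 4, so −2a = −2b, therefore a = b.
Hence h is injective.
Since h is injective, we compute h⁻¹(11) = (11 − 4)/(−2) = −7/2.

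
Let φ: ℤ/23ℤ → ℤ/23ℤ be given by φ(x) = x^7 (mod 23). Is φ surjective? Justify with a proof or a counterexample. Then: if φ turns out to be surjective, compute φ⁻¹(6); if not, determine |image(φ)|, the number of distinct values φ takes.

18

Since 23 is prime, the nonzero elements of ℤ/23ℤ form a cyclic group of order 22.
As gcd(7, 22) = 1, raising to the 7th power is a bijection on this group: if a^7 ≡ b^7 then (ab^{−1})^7 = 1, and the only element of order dividing gcd(7, 22) = 1 is 1, so a = b.
With φ(0) = 0 this makes φ injective on all of ℤ/23ℤ, hence bijective (finite equal-size domain and codomain). In particular φ is surjective.
Since φ is surjective, we find the preimage of 6. The inverse of x ↦ x^7 on (ℤ/23ℤ)^× is x ↦ x^19, because 7·19 = 133 = 6·22 + 1 ≡ 1 (mod 22) and x^{22} = 1 for x ≠ 0 (Fermat). So φ⁻¹(6) = 6^19 mod 23.
Repeated squaring mod 23: 6^1 ≡ 6, 6^2 ≡ 6² = 36 ≡ 13, 6^4 ≡ 13² = 169 ≡ 8, 6^8 ≡ 8² = 64 ≡ 18, 6^16 ≡ 18² = 324 ≡ 2. Since 19 = 16 + 2 + 1, 6^19 ≡ 2·13·6: 2·13 = 26 ≡ 3, then 3·6 = 18. So 6^19 ≡ 18 (mod 23).
Hence φ⁻¹(6) = 18.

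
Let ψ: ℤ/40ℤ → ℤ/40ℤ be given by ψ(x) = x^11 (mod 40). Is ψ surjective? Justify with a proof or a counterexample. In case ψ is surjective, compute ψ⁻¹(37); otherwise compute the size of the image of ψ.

25

ψ(0) = 0^11 = 0.
ψ(10): Repeated squaring mod 40: 10^1 ≡ 10, 10^2 ≡ 10² = 100 ≡ 20, 10^4 ≡ 20² = 400 ≡ 0, 10^8 ≡ 0² = 0. Since 11 = 8 + 2 + 1, 10^11 ≡ 0·20·10: 0·20 = 0, then 0·10 = 0. So 10^11 ≡ 0 (mod 40).
So ψ(0) = ψ(10) = 0 while 0 ≠ 10, therefore ψ is not injective.
A non-injective map from the 40-element set ℤ/40ℤ to itself takes at most 39 distinct values, so it cannot be surjective. Hence ψ is not surjective.
Since ψ is not surjective, we determine |image(ψ)|. Computing x^11 mod 40 for each x (by repeated squaring, reducing mod 40 at every step), the values ψ(0), ψ(1), …, ψ(39) are: 0, 1, 8, 27, 24, 5, 16, 23, 32, 9, 0, 11, 8, 37, 24, 15, 16, 33, 32, 19, 0, 21, 8, 7, 24, 25, 16, 3, 32, 29, 0, 31, 8, 17, 24, 35, 16, 13, 32, 39.
The distinct values are {0, 1, 3, 5, 7, 8, 9, 11, 13, 15, 16, 17, 19, 21, 23, 24, 25, 27, 29, 31, 32, 33, 35, 37, 39}; there are 25 of them.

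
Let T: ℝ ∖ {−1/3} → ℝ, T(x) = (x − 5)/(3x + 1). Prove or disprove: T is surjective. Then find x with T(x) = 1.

-3

If T(x) = 1/3, cross-multiplying gives 3(x − 5) = 1(3x + 1), which simplifies to −15 = 1 — false.  So 1/3 has no preimage and T is not surjective.
Solving T(x) = 1: cross-multiplying gives x − 5 = 1(3x + 1), which rearranges to −2x = 6, so x = −3.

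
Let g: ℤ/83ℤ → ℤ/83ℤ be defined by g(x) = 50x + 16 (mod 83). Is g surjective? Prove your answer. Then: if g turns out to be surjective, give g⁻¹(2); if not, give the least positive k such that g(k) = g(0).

Since gcd(50, 83) = 1, 50 is invertible modulo 83. Euclid's algorithm: 83 = 1·50 + 33, 50 = 1·33 + 17, 33 = 1·17 + 16, 17 = 1·16 + 1; back-substituting gives 1 = 5·50 − 3·83, so 50⁻¹ ≡ 5 (mod 83).
For any y ∈ ℤ/83ℤ, x = 5(y − 16) mod 83 satisfies g(x) = 50·5(y − 16) + 16 ≡ y (since 50·5 ≡ 1 mod 83). So every y has a preimage.
Therefore g is surjective.
Since g is surjective, we compute g⁻¹(2): solve 50x + 16 ≡ 2 (mod 83), i.e. 50x ≡ 69 (mod 83).
Multiplying by 50⁻¹ = 5 gives x ≡ 5·69 = 345 = 4·83 + 13 ≡ 13 (mod 83).
Check: g(13) = 50·13 + 16 = 666 = 8·83 + 2 ≡ 2 (mod 83).

13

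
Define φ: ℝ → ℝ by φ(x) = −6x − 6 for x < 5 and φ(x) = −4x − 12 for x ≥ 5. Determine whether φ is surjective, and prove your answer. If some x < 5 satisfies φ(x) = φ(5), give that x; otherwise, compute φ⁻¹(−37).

13/3

Both pieces are strictly decreasing (slopes −6 and −4), so each is injective on its own interval.
The left piece maps (−∞, 5) onto (−36, ∞); the right piece maps [5, ∞) onto (−∞, −32].
The union (−36, ∞) ∪ (−∞, −32] covers ℝ, so φ is surjective.
For the follow-up: the images overlap, so an x < 5 with φ(x) = φ(5) exists. φ(5) = −32; solving −6x − 6 = −32 for x < 5 gives x = (−32 + 6)/(−6) = 13/3.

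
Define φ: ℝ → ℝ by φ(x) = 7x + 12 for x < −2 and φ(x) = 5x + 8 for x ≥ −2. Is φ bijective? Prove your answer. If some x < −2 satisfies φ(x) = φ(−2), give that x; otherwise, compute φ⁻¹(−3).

Both pieces are strictly increasing (slopes 7 and 5), so each is injective on its own interval.
The left piece maps (−∞, −2) onto (−∞, −2); the right piece maps [−2, ∞) onto [−2, ∞).
Since −2 = −2, the images partition ℝ: φ is injective and surjective, hence bijective.
Because the two images are disjoint, no x < −2 has φ(x) = φ(−2), so we compute φ⁻¹(−3): −3 lies in (−∞, −2), so solve 7x + 12 = −3: x = (−3 − 12)/7 = −15/7.

-15/7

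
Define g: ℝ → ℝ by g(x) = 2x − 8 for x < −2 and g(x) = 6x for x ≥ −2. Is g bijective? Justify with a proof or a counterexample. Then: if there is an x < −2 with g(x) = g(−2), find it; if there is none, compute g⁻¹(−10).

Both pieces are strictly increasing (slopes 2 and 6), so each is injective on its own interval.
The left piece maps (−∞, −2) onto (−∞, −12); the right piece maps [−2, ∞) onto [−12, ∞).
Since −12 = −12, the images partition ℝ: g is injective and surjective, hence bijective.
Because the two images are disjoint, no x < −2 has g(x) = g(−2), so we compute g⁻¹(−10): −10 lies in [−12, ∞), so solve 6x = −10: x = (−10 − 0)/6 = −5/3.

-5/3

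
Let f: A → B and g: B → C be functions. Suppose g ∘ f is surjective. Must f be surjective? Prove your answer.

not surjective

No. Take A = {0, 1, 2}, B = {0, 1, 2, 3, 4}, C = {0}, f(a) = 0 for every a ∈ A, and g(b) = 0 for every b ∈ B.
Then g ∘ f is surjective onto {0}, but 4 ∈ B has no preimage under f, so f is not surjective.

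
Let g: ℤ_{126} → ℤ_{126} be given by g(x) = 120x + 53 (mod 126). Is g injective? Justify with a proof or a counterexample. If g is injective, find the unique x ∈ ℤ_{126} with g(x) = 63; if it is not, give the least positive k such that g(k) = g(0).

By definition, g is injective if g(a) = g(b) implies a = b.
We have gcd(120, 126) = 6 > 1. Taking a = 0 and b = 21: g(0) = 53 and g(21) = 120·21 + 53 = 2573 ≡ 53 (mod 126).
So g(0) = g(21) while 0 ≠ 21, thus g is not injective.
Since g is not injective, we find the least positive k with g(k) = g(0): this means 120k ≡ 0 (mod 126), i.e. 126 ∣ 120k. Since gcd(120, 126) = 6, dividing through by 6 this holds exactly when 21 ∣ 20k, and as gcd(20, 21) = 1, exactly when 21 ∣ k.
The smallest positive such k is 21.

21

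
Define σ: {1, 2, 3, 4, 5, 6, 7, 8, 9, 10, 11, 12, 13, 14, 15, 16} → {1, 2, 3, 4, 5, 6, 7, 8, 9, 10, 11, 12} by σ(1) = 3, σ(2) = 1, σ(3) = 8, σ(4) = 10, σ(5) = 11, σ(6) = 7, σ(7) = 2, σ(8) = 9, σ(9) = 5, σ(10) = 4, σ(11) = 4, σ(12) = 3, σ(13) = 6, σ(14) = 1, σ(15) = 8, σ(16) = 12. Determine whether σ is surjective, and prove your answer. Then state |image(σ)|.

Every element of the codomain has a preimage: 1 = σ(2), 2 = σ(7), 3 = σ(1), 4 = σ(10), 5 = σ(9), 6 = σ(13), 7 = σ(6), 8 = σ(3), 9 = σ(8), 10 = σ(4), 11 = σ(5), 12 = σ(16).
So σ is surjective.
The image of σ is {1, 2, 3, 4, 5, 6, 7, 8, 9, 10, 11, 12}, which has 12 elements.

12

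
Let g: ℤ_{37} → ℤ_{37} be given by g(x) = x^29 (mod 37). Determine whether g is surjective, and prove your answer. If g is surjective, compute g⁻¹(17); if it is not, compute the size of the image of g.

19

Since 37 is prime, the nonzero elements of ℤ_{37} form a cyclic group of order 36.
As gcd(29, 36) = 1, raising to the 29th power is a bijection on this group: if a^29 ≡ b^29 then (ab^{−1})^29 = 1, and the only element of order dividing gcd(29, 36) = 1 is 1, so a = b.
With g(0) = 0 this makes g injective on all of ℤ_{37}, hence bijective (finite equal-size domain and codomain). In particular g is surjective.
Since g is surjective, we find the preimage of 17. The inverse of x ↦ x^29 on (ℤ_{37})^× is x ↦ x^5, because 29·5 = 145 = 4·36 + 1 ≡ 1 (mod 36) and x^{36} = 1 for x ≠ 0 (Fermat). So g⁻¹(17) = 17^5 mod 37.
Repeated squaring mod 37: 17^1 ≡ 17, 17^2 ≡ 17² = 289 ≡ 30, 17^4 ≡ 30² = 900 ≡ 12. Since 5 = 4 + 1, 17^5 ≡ 12·17: 12·17 = 204 ≡ 19. So 17^5 ≡ 19 (mod 37).
Hence g⁻¹(17) = 19.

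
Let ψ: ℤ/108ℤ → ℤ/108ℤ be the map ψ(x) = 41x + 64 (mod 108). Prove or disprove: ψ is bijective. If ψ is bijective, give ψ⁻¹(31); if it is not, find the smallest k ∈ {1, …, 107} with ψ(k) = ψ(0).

If ψ(a) = ψ(b), then 41a ≡ 41b (mod 108). Because gcd(41, 108) = 1, we may cancel 41 to get a ≡ b (mod 108).
We now compute 41⁻¹ mod 108 explicitly. Euclid's algorithm: 108 = 2·41 + 26, 41 = 1·26 + 15, 26 = 1·15 + 11, 15 = 1·11 + 4, 11 = 2·4 + 3, 4 = 1·3 + 1; back-substituting gives 1 = 29·41 − 11·108, so 41⁻¹ ≡ 29 (mod 108).
Then y ↦ 29(y − 64) is a two-sided inverse to ψ, so every y ∈ ℤ/108ℤ has a preimage.
So ψ is bijective.
Since ψ is bijective, we find ψ⁻¹(31): we need 41x ≡ 31 − 64 ≡ 75 (mod 108). Using 41⁻¹ = 29: x ≡ 29·75 = 2175 = 20·108 + 15, so x = 15.
Check: ψ(15) = 41·15 + 64 = 679 = 6·108 + 31 ≡ 31 (mod 108).

15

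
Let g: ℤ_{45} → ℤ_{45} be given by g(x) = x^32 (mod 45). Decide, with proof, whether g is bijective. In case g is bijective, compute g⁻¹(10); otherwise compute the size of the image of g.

g(3): Repeated squaring mod 45: 3^1 ≡ 3, 3^2 ≡ 3² = 9, 3^4 ≡ 9² = 81 ≡ 36, 3^8 ≡ 36² = 1296 ≡ 36, 3^16 ≡ 36² = 1296 ≡ 36, 3^32 ≡ 36² = 1296 ≡ 36. So 3^32 ≡ 36 (mod 45).
g(6): Repeated squaring mod 45: 6^1 ≡ 6, 6^2 ≡ 6² = 36, 6^4 ≡ 36² = 1296 ≡ 36, 6^8 ≡ 36² = 1296 ≡ 36, 6^16 ≡ 36² = 1296 ≡ 36, 6^32 ≡ 36² = 1296 ≡ 36. So 6^32 ≡ 36 (mod 45).
So g(3) = g(6) = 36 while 3 ≠ 6, therefore g is not injective, hence not bijective.
Since g is not bijective, we determine |image(g)|. Computing x^32 mod 45 for each x (by repeated squaring, reducing mod 45 at every step), the values g(0), g(1), …, g(44) are: 0, 1, 31, 36, 16, 25, 36, 31, 1, 36, 10, 31, 36, 16, 16, 0, 31, 1, 36, 1, 40, 36, 16, 16, 36, 40, 1, 36, 1, 31, 0, 16, 16, 36, 31, 10, 36, 1, 31, 36, 25, 16, 36, 31, 1.
The distinct values are {0, 1, 10, 16, 25, 31, 36, 40}; there are 8 of them.

8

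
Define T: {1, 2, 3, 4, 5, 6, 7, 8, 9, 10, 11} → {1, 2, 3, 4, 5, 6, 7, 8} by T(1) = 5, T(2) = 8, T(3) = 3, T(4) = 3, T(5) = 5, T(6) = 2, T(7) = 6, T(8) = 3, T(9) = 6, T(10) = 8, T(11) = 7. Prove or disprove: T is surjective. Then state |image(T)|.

6

No element maps to 1, so T is not surjective.
The image of T is {2, 3, 5, 6, 7, 8}, which has 6 elements.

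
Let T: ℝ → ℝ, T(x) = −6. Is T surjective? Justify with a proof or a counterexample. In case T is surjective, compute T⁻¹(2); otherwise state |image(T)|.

By definition, surjectivity means every element of the codomain has a preimage under T.
T(x) = −6 for all x, so −5 has no preimage and T is not surjective.
Since T is not surjective, we state |image(T)|: the image of T is {−6}, which has 1 element.

1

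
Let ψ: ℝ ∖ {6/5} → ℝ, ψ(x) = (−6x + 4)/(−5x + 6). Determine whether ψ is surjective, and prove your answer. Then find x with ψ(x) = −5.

34/31

If ψ(x) = 6/5, cross-multiplying gives −5(−6x + 4) = −6(−5x + 6), which simplifies to −20 = −36 — false.  So 6/5 has no preimage and ψ is not surjective.
Solving ψ(x) = −5: cross-multiplying gives −6x + 4 = −5(−5x + 6), which rearranges to −31x = −34, so x = 34/31.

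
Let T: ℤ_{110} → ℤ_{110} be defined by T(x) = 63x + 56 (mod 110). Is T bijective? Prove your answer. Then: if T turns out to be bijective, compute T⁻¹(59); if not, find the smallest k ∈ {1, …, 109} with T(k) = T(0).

21

Suppose T(a) = T(b) in ℤ_{110}. Then 63a + 56 ≡ 63b + 56 (mod 110), thus 63(a − b) ≡ 0 (mod 110).
Since gcd(63, 110) = 1, 63 is invertible modulo 110, thus a − b ≡ 0 (mod 110), i.e. a = b.
We now compute 63⁻¹ mod 110 explicitly. Euclid's algorithm: 110 = 1·63 + 47, 63 = 1·47 + 16, 47 = 2·16 + 15, 16 = 1·15 + 1; back-substituting gives 1 = 7·63 − 4·110, so 63⁻¹ ≡ 7 (mod 110).
For any y ∈ ℤ_{110}, x = 7(y − 56) mod 110 satisfies T(x) = 63·7(y − 56) + 56 ≡ y (since 63·7 ≡ 1 mod 110). So every y has a preimage.
Therefore T is bijective.
Since T is bijective, we find T⁻¹(59): we need 63x ≡ 59 − 56 ≡ 3 (mod 110). Using 63⁻¹ = 7: x ≡ 7·3 = 21, so x = 21.
Check: T(21) = 63·21 + 56 = 1379 = 12·110 + 59 ≡ 59 (mod 110).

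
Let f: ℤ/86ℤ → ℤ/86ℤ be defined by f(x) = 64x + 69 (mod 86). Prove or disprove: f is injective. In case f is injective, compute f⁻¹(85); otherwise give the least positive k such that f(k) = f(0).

43

We have gcd(64, 86) = 2 > 1. Taking a = 0 and b = 43: f(0) = 69 and f(43) = 64·43 + 69 = 2821 ≡ 69 (mod 86).
So f(0) = f(43) while 0 ≠ 43, so f is not injective.
Since f is not injective, we find the least positive k with f(k) = f(0): this means 64k ≡ 0 (mod 86), i.e. 86 ∣ 64k. Since gcd(64, 86) = 2, dividing through by 2 this holds exactly when 43 ∣ 32k, and as gcd(32, 43) = 1, exactly when 43 ∣ k.
The smallest positive such k is 43.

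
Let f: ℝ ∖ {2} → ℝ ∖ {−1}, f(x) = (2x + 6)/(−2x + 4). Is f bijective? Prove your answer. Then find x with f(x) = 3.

Suppose f(a) = f(b). Cross-multiplying: (2a + 6)(−2b + 4) = (2b + 6)(−2a + 4).
Expanding both sides and cancelling the symmetric terms leaves 20·(a − b) = 0. Since 20 ≠ 0, a = b. Thus f is injective.
For any y ≠ −1, solving y(−2x + 4) = 2x + 6 for x gives a well-defined x ≠ 2. So f is surjective.
Thus f is bijective.
Solving f(x) = 3: cross-multiplying gives 2x + 6 = 3(−2x + 4), which rearranges to 8x = 6, so x = 3/4.

3/4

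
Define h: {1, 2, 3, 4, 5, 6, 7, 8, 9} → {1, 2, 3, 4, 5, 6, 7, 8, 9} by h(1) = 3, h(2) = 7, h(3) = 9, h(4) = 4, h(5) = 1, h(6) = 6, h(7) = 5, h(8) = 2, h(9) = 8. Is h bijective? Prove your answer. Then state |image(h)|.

9

The values 3, 7, 9, 4, 1, 6, 5, 2, 8 are a permutation of {1, 2, 3, 4, 5, 6, 7, 8, 9}: each element appears exactly once.
So h is injective and surjective, hence bijective.
The image of h is {1, 2, 3, 4, 5, 6, 7, 8, 9}, which has 9 elements.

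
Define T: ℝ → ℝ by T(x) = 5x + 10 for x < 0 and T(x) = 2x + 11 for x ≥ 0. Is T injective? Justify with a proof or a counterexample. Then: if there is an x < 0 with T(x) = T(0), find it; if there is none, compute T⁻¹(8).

Both pieces are strictly increasing (slopes 5 and 2), so each is injective on its own interval.
The left piece maps (−∞, 0) onto (−∞, 10); the right piece maps [0, ∞) onto [11, ∞).
These images are disjoint, so no value is attained by both pieces. Hence T is injective.
Because the two images are disjoint, no x < 0 has T(x) = T(0), so we compute T⁻¹(8): 8 lies in (−∞, 10), so solve 5x + 10 = 8: x = (8 − 10)/5 = −2/5.

-2/5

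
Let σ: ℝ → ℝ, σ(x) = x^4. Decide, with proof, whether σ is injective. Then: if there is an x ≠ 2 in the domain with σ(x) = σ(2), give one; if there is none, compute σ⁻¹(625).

-2

σ(2) = 16 = (−2)^4 = σ(−2) (since 4 is even), with 2 ≠ −2. So σ is not injective.
For the follow-up, such an x exists: taking x = −2 ∈ ℝ gives σ(−2) = 16 = σ(2) with −2 ≠ 2.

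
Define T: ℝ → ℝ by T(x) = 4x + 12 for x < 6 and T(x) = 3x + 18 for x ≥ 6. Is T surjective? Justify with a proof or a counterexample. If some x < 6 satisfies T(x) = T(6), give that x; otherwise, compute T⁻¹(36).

Both pieces are strictly increasing (slopes 4 and 3), so each is injective on its own interval.
The left piece maps (−∞, 6) onto (−∞, 36); the right piece maps [6, ∞) onto [36, ∞).
These images together cover ℝ, so T is surjective.
Because the two images are disjoint, no x < 6 has T(x) = T(6), so we compute T⁻¹(36): 36 lies in [36, ∞), so solve 3x + 18 = 36: x = (36 − 18)/3 = 6.

6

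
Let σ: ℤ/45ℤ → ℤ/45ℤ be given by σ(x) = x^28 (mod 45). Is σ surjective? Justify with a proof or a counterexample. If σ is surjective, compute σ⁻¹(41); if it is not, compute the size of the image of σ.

σ(3): Repeated squaring mod 45: 3^1 ≡ 3, 3^2 ≡ 3² = 9, 3^4 ≡ 9² = 81 ≡ 36, 3^8 ≡ 36² = 1296 ≡ 36, 3^16 ≡ 36² = 1296 ≡ 36. Since 28 = 16 + 8 + 4, 3^28 ≡ 36·36·36: 36·36 = 1296 ≡ 36, then 36·36 = 1296 ≡ 36. So 3^28 ≡ 36 (mod 45).
σ(6): Repeated squaring mod 45: 6^1 ≡ 6, 6^2 ≡ 6² = 36, 6^4 ≡ 36² = 1296 ≡ 36, 6^8 ≡ 36² = 1296 ≡ 36, 6^16 ≡ 36² = 1296 ≡ 36. Since 28 = 16 + 8 + 4, 6^28 ≡ 36·36·36: 36·36 = 1296 ≡ 36, then 36·36 = 1296 ≡ 36. So 6^28 ≡ 36 (mod 45).
So σ(3) = σ(6) = 36 while 3 ≠ 6, therefore σ is not injective.
A non-injective map from the 45-element set ℤ/45ℤ to itself takes at most 44 distinct values, so it cannot be surjective. Hence σ is not surjective.
Since σ is not surjective, we determine |image(σ)|. Computing x^28 mod 45 for each x (by repeated squaring, reducing mod 45 at every step), the values σ(0), σ(1), …, σ(44) are: 0, 1, 16, 36, 31, 40, 36, 16, 1, 36, 10, 16, 36, 31, 31, 0, 16, 1, 36, 1, 25, 36, 31, 31, 36, 25, 1, 36, 1, 16, 0, 31, 31, 36, 16, 10, 36, 1, 16, 36, 40, 31, 36, 16, 1.
The distinct values are {0, 1, 10, 16, 25, 31, 36, 40}; there are 8 of them.

8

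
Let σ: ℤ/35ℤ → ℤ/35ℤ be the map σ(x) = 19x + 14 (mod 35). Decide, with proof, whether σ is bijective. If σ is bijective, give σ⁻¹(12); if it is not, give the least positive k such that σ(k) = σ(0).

If σ(s) = σ(t), then 19s ≡ 19t (mod 35). Because gcd(19, 35) = 1, we may cancel 19 to get s ≡ t (mod 35).
We now compute 19⁻¹ mod 35 explicitly. Euclid's algorithm: 35 = 1·19 + 16, 19 = 1·16 + 3, 16 = 5·3 + 1; back-substituting gives 1 = 24·19 − 13·35, so 19⁻¹ ≡ 24 (mod 35).
Then y ↦ 24(y − 14) is a two-sided inverse to σ, so every y ∈ ℤ/35ℤ has a preimage.
So σ is bijective.
Since σ is bijective, we find σ⁻¹(12): we need 19x ≡ 12 − 14 ≡ 33 (mod 35). Using 19⁻¹ = 24: x ≡ 24·33 = 792 = 22·35 + 22, so x = 22.
Check: σ(22) = 19·22 + 14 = 432 = 12·35 + 12 ≡ 12 (mod 35).

22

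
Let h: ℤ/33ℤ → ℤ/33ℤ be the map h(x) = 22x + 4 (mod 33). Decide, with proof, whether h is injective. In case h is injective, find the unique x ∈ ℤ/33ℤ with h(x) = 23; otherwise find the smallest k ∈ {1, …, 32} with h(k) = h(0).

3

Recall: injectivity means: for all s, t in the domain, h(s) = h(t) implies s = t.
We have gcd(22, 33) = 11 > 1. Taking s = 0 and t = 3: h(0) = 4 and h(3) = 22·3 + 4 = 70 ≡ 4 (mod 33).
So h(0) = h(3) while 0 ≠ 3, so h is not injective.
Since h is not injective, we find the least positive k with h(k) = h(0): this means 22k ≡ 0 (mod 33), i.e. 33 ∣ 22k. Since gcd(22, 33) = 11, dividing through by 11 this holds exactly when 3 ∣ 2k, and as gcd(2, 3) = 1, exactly when 3 ∣ k.
The smallest positive such k is 3.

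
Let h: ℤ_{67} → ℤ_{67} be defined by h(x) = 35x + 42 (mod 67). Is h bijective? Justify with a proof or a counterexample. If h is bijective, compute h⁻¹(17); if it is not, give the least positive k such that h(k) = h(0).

28

Recall: injectivity means: for all s, t in the domain, h(s) = h(t) implies s = t.
If h(s) = h(t), then 35s ≡ 35t (mod 67). Because gcd(35, 67) = 1, we may cancel 35 to get s ≡ t (mod 67).
We now compute 35⁻¹ mod 67 explicitly. Euclid's algorithm: 67 = 1·35 + 32, 35 = 1·32 + 3, 32 = 10·3 + 2, 3 = 1·2 + 1; back-substituting gives 1 = 23·35 − 12·67, so 35⁻¹ ≡ 23 (mod 67).
For any y ∈ ℤ_{67}, x = 23(y − 42) mod 67 satisfies h(x) = 35·23(y − 42) + 42 ≡ y (since 35·23 ≡ 1 mod 67). So every y has a preimage.
Thus h is bijective.
Since h is bijective, we compute h⁻¹(17): solve 35x + 42 ≡ 17 (mod 67), i.e. 35x ≡ 42 (mod 67).
Multiplying by 35⁻¹ = 23 gives x ≡ 23·42 = 966 = 14·67 + 28 ≡ 28 (mod 67).
Check: h(28) = 35·28 + 42 = 1022 = 15·67 + 17 ≡ 17 (mod 67).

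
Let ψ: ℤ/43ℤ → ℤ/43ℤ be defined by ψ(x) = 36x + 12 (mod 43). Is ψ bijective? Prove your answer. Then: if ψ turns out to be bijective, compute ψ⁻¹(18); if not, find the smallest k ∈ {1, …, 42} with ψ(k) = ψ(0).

36

Recall: ψ is injective if ψ(a) = ψ(b) implies a = b.
If ψ(a) = ψ(b), then 36a ≡ 36b (mod 43). Because gcd(36, 43) = 1, we may cancel 36 to get a ≡ b (mod 43).
We now compute 36⁻¹ mod 43 explicitly. Euclid's algorithm: 43 = 1·36 + 7, 36 = 5·7 + 1; back-substituting gives 1 = 6·36 − 5·43, so 36⁻¹ ≡ 6 (mod 43).
For any y ∈ ℤ/43ℤ, x = 6(y − 12) mod 43 satisfies ψ(x) = 36·6(y − 12) + 12 ≡ y (since 36·6 ≡ 1 mod 43). So every y has a preimage.
Therefore ψ is bijective.
Since ψ is bijective, we compute ψ⁻¹(18): solve 36x + 12 ≡ 18 (mod 43), i.e. 36x ≡ 6 (mod 43).
Multiplying by 36⁻¹ = 6 gives x ≡ 6·6 = 36 ≡ 36 (mod 43).
Check: ψ(36) = 36·36 + 12 = 1308 = 30·43 + 18 ≡ 18 (mod 43).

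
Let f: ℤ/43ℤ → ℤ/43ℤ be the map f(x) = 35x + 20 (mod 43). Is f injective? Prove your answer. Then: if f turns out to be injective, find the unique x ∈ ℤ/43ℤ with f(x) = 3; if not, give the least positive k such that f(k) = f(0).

29

Suppose f(a) = f(b) in ℤ/43ℤ. Then 35a + 20 ≡ 35b + 20 (mod 43), hence 35(a − b) ≡ 0 (mod 43).
Since gcd(35, 43) = 1, 35 is invertible modulo 43, so a − b ≡ 0 (mod 43), i.e. a = b.
So f is injective.
We now compute 35⁻¹ mod 43 explicitly. Euclid's algorithm: 43 = 1·35 + 8, 35 = 4·8 + 3, 8 = 2·3 + 2, 3 = 1·2 + 1; back-substituting gives 1 = 16·35 − 13·43, so 35⁻¹ ≡ 16 (mod 43).
Since f is injective, we find f⁻¹(3): we need 35x ≡ 3 − 20 ≡ 26 (mod 43). Using 35⁻¹ = 16: x ≡ 16·26 = 416 = 9·43 + 29, so x = 29.
Check: f(29) = 35·29 + 20 = 1035 = 24·43 + 3 ≡ 3 (mod 43).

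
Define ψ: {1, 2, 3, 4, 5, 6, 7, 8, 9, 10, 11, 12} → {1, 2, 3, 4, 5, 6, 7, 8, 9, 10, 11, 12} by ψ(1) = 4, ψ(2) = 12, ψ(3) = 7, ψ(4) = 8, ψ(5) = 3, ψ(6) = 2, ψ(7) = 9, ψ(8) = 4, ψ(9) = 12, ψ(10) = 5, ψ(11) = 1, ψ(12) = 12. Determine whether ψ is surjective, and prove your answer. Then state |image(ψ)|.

No element maps to 6, so ψ is not surjective.
The image of ψ is {1, 2, 3, 4, 5, 7, 8, 9, 12}, which has 9 elements.

9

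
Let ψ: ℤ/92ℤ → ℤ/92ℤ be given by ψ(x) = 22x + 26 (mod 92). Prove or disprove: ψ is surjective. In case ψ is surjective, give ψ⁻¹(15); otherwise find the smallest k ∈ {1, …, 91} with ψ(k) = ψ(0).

Recall that surjectivity means every element of the codomain has a preimage under ψ.
Since gcd(22, 92) = 2, we have 22x ≡ 0 (mod 2) for all x, so ψ(x) ≡ 0 (mod 2).
But 1 ≢ 0 (mod 2), so 1 ∈ ℤ/92ℤ has no preimage. Thus ψ is not surjective.
Since ψ is not surjective, we find the least positive k with ψ(k) = ψ(0): this means 22k ≡ 0 (mod 92), i.e. 92 ∣ 22k. Since gcd(22, 92) = 2, dividing through by 2 this holds exactly when 46 ∣ 11k, and as gcd(11, 46) = 1, exactly when 46 ∣ k.
The smallest positive such k is 46.

46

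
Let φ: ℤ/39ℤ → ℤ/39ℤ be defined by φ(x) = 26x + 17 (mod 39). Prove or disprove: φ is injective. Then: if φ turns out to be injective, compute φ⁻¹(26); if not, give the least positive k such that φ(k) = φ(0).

Recall that φ is injective when φ(x_1) = φ(x_2) forces x_1 = x_2.
We have gcd(26, 39) = 13 > 1. Taking x_1 = 0 and x_2 = 3: φ(0) = 17 and φ(3) = 26·3 + 17 = 95 ≡ 17 (mod 39).
So φ(0) = φ(3) while 0 ≠ 3, therefore φ is not injective.
Since φ is not injective, we find the least positive k with φ(k) = φ(0): this means 26k ≡ 0 (mod 39), i.e. 39 ∣ 26k. Since gcd(26, 39) = 13, dividing through by 13 this holds exactly when 3 ∣ 2k, and as gcd(2, 3) = 1, exactly when 3 ∣ k.
The smallest positive such k is 3.

3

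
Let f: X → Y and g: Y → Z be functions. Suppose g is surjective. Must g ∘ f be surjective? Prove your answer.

not surjective

No. Take X = {1}, Y = Z = {1, 2, 3, 4}, f(1) = 1, and g = identity (surjective).
Then (g ∘ f)(1) = 1, and 4 ∈ Z has no preimage under g ∘ f, so g ∘ f is not surjective.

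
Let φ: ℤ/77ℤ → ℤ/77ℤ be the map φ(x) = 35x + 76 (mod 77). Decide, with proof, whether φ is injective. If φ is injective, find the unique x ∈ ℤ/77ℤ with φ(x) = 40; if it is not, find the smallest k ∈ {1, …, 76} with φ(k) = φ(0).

Recall: φ is injective when φ(a) = φ(b) forces a = b.
We have gcd(35, 77) = 7 > 1. Taking a = 0 and b = 11: φ(0) = 76 and φ(11) = 35·11 + 76 = 461 ≡ 76 (mod 77).
So φ(0) = φ(11) while 0 ≠ 11, thus φ is not injective.
Since φ is not injective, we find the least positive k with φ(k) = φ(0): this means 35k ≡ 0 (mod 77), i.e. 77 ∣ 35k. Since gcd(35, 77) = 7, dividing through by 7 this holds exactly when 11 ∣ 5k, and as gcd(5, 11) = 1, exactly when 11 ∣ k.
The smallest positive such k is 11.

11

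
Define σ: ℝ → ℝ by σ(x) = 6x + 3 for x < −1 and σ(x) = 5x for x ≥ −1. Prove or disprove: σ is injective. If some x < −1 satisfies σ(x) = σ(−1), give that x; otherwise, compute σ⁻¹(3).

-4/3

Both pieces are strictly increasing (slopes 6 and 5), so each is injective on its own interval.
The left piece maps (−∞, −1) onto (−∞, −3); the right piece maps [−1, ∞) onto [−5, ∞).
These images overlap. In particular σ(−1) = −5 (right piece), and solving 6x + 3 = −5 on the left piece gives x = −4/3 < −1.
So σ(−4/3) = σ(−1) with −4/3 ≠ −1, and σ is not injective. This x = −4/3 is the requested value below −1.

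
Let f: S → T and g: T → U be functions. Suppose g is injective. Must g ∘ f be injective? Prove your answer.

No. Take S = {1, 2}, T = U = {1, 2, 3, 4}, f(1) = f(2) = 1, and g = identity (injective).
Then (g ∘ f)(1) = (g ∘ f)(2) = 1 with 1 ≠ 2, so g ∘ f is not injective.

not injective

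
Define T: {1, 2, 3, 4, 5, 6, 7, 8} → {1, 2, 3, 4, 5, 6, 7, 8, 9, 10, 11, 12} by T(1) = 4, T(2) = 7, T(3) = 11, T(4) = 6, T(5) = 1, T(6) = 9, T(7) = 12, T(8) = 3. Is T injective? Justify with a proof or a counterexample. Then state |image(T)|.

8

The values T(1), …, T(8) are 4, 7, 11, 6, 1, 9, 12, 3 — all distinct.
So T(u) = T(v) only when u = v, and T is injective.
The image of T is {1, 3, 4, 6, 7, 9, 11, 12}, which has 8 elements.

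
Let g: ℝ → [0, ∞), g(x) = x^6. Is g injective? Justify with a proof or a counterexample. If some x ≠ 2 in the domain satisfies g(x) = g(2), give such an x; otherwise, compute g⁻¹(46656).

g(2) = 64 = (−2)^6 = g(−2) (since 6 is even), with 2 ≠ −2. So g is not injective.
For the follow-up, such an x exists: taking x = −2 ∈ ℝ gives g(−2) = 64 = g(2) with −2 ≠ 2.

-2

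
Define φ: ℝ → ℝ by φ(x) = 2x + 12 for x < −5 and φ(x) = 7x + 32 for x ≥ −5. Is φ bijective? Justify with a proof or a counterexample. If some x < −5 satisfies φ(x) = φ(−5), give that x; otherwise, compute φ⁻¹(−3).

Both pieces are strictly increasing (slopes 2 and 7), so each is injective on its own interval.
The left piece maps (−∞, −5) onto (−∞, 2); the right piece maps [−5, ∞) onto [−3, ∞).
These images overlap. In particular φ(−5) = −3 (right piece), and solving 2x + 12 = −3 on the left piece gives x = −15/2 < −5.
So φ(−15/2) = φ(−5) with −15/2 ≠ −5, and φ is not injective, hence not bijective. This x = −15/2 is the requested value below −5.

-15/2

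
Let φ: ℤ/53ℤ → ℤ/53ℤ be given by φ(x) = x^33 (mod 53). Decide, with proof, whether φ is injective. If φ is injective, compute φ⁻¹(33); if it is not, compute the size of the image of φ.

Since 53 is prime, the nonzero elements of ℤ/53ℤ form a cyclic group of order 52.
As gcd(33, 52) = 1, raising to the 33rd power is a bijection on this group: if a^33 ≡ b^33 then (ab^{−1})^33 = 1, and the only element of order dividing gcd(33, 52) = 1 is 1, so a = b.
With φ(0) = 0 this makes φ injective on all of ℤ/53ℤ, hence bijective (finite equal-size domain and codomain). In particular φ is injective.
Since φ is injective, we find the preimage of 33. The inverse of x ↦ x^33 on (ℤ/53ℤ)^× is x ↦ x^41, because 33·41 = 1353 = 26·52 + 1 ≡ 1 (mod 52) and x^{52} = 1 for x ≠ 0 (Fermat). So φ⁻¹(33) = 33^41 mod 53.
Repeated squaring mod 53: 33^1 ≡ 33, 33^2 ≡ 33² = 1089 ≡ 29, 33^4 ≡ 29² = 841 ≡ 46, 33^8 ≡ 46² = 2116 ≡ 49, 33^16 ≡ 49² = 2401 ≡ 16, 33^32 ≡ 16² = 256 ≡ 44. Since 41 = 32 + 8 + 1, 33^41 ≡ 44·49·33: 44·49 = 2156 ≡ 36, then 36·33 = 1188 ≡ 22. So 33^41 ≡ 22 (mod 53).
Hence φ⁻¹(33) = 22.

22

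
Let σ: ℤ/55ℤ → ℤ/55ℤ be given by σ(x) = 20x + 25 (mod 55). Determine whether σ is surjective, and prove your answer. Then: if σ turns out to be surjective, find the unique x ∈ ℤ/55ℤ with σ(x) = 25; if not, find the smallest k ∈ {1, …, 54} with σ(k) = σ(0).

11

By definition, surjectivity means every element of the codomain has a preimage under σ.
Since gcd(20, 55) = 5, we have 20x ≡ 0 (mod 5) for all x, so σ(x) ≡ 0 (mod 5).
But 1 ≢ 0 (mod 5), so 1 ∈ ℤ/55ℤ has no preimage. Thus σ is not surjective.
Since σ is not surjective, we find the least positive k with σ(k) = σ(0): this means 20k ≡ 0 (mod 55), i.e. 55 ∣ 20k. Since gcd(20, 55) = 5, dividing through by 5 this holds exactly when 11 ∣ 4k, and as gcd(4, 11) = 1, exactly when 11 ∣ k.
The smallest positive such k is 11.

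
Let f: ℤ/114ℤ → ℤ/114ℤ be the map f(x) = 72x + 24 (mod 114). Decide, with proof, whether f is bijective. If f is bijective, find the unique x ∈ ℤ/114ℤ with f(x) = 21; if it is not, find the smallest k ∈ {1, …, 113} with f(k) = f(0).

19

Recall: f is injective if f(x_1) = f(x_2) implies x_1 = x_2.
We have gcd(72, 114) = 6 > 1. Taking x_1 = 0 and x_2 = 19: f(0) = 24 and f(19) = 72·19 + 24 = 1392 ≡ 24 (mod 114).
So f(0) = f(19) while 0 ≠ 19, therefore f is not injective, hence not bijective.
Since f is not bijective, we find the least positive k with f(k) = f(0): this means 72k ≡ 0 (mod 114), i.e. 114 ∣ 72k. Since gcd(72, 114) = 6, dividing through by 6 this holds exactly when 19 ∣ 12k, and as gcd(12, 19) = 1, exactly when 19 ∣ k.
The smallest positive such k is 19.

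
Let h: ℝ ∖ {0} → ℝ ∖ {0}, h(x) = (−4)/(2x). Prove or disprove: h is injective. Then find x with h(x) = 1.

Suppose h(x_1) = h(x_2). Cross-multiplying: (−4)(2x_2) = (−4)(2x_1).
Expanding both sides and cancelling the symmetric terms leaves 8·(x_1 − x_2) = 0. Since 8 ≠ 0, x_1 = x_2. Therefore h is injective.
Solving h(x) = 1: cross-multiplying gives −4 = 1(2x), which rearranges to −2x = 4, so x = −2.

-2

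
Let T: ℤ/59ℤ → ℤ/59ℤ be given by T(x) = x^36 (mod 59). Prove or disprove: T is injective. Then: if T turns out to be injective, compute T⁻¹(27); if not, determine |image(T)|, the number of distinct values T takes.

30

T(29): Repeated squaring mod 59: 29^1 ≡ 29, 29^2 ≡ 29² = 841 ≡ 15, 29^4 ≡ 15² = 225 ≡ 48, 29^8 ≡ 48² = 2304 ≡ 3, 29^16 ≡ 3² = 9, 29^32 ≡ 9² = 81 ≡ 22. Since 36 = 32 + 4, 29^36 ≡ 22·48: 22·48 = 1056 ≡ 53. So 29^36 ≡ 53 (mod 59).
T(30): Repeated squaring mod 59: 30^1 ≡ 30, 30^2 ≡ 30² = 900 ≡ 15, 30^4 ≡ 15² = 225 ≡ 48, 30^8 ≡ 48² = 2304 ≡ 3, 30^16 ≡ 3² = 9, 30^32 ≡ 9² = 81 ≡ 22. Since 36 = 32 + 4, 30^36 ≡ 22·48: 22·48 = 1056 ≡ 53. So 30^36 ≡ 53 (mod 59).
So T(29) = T(30) = 53 while 29 ≠ 30, so T is not injective.
Since T is not injective, we determine |image(T)|. Computing x^36 mod 59 for each x (by repeated squaring, reducing mod 59 at every step), the values T(0), T(1), …, T(58) are: 0, 1, 49, 4, 41, 9, 19, 21, 3, 16, 28, 57, 46, 48, 26, 36, 29, 45, 17, 27, 15, 25, 20, 7, 12, 22, 51, 5, 35, 53, 53, 35, 5, 51, 22, 12, 7, 20, 25, 15, 27, 17, 45, 29, 36, 26, 48, 46, 57, 28, 16, 3, 21, 19, 9, 41, 4, 49, 1.
The distinct values are {0, 1, 3, 4, 5, 7, 9, 12, 15, 16, 17, 19, 20, 21, 22, 25, 26, 27, 28, 29, 35, 36, 41, 45, 46, 48, 49, 51, 53, 57}; there are 30 of them.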